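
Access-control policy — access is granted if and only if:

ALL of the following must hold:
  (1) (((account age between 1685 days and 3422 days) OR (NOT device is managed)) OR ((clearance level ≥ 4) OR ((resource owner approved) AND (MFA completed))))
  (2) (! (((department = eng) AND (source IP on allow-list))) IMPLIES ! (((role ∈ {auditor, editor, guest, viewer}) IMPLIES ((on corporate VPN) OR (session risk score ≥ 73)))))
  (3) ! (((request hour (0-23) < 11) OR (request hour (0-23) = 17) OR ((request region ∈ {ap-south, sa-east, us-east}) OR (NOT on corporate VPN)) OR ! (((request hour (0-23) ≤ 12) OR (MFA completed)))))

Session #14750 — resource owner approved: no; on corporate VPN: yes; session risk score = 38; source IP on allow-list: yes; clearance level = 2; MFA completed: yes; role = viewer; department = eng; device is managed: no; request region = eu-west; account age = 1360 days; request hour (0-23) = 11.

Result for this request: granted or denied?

Granted

Atomic conditions:
  account age between 1685 days and 3422 days: 1360 in [1685, 3422] is false
  NOT device is managed: no → true
  clearance level ≥ 4: 2 ≥ 4 is false
  resource owner approved: no → false
  MFA completed: yes → true
  department = eng: eng == eng is true
  source IP on allow-list: yes → true
  role ∈ {auditor, editor, guest, viewer}: viewer is in the set → true
  on corporate VPN: yes → true
  session risk score ≥ 73: 38 ≥ 73 is false
  request hour (0-23) < 11: 11 < 11 is false
  request hour (0-23) = 17: 11 == 17 is false
  request region ∈ {ap-south, sa-east, us-east}: eu-west is not in the set → false
  NOT on corporate VPN: yes → false
  request hour (0-23) ≤ 12: 11 ≤ 12 is true
Combine:
[1.1] false OR true = true
[1.2.2] false AND true = false
[1.2] false OR false = false
[1] true OR false = true
[2.1.1] true AND true = true
[2.1] NOT true = false
[2.2.1.2] true OR false = true
[2.2.1] true → true = true
[2.2] NOT true = false
[2] false → false (antecedent false ⇒ implication holds) = true
[3.1.3] false OR false = false
[3.1.4.1] true OR true = true
[3.1.4] NOT true = false
[3.1] false OR false OR false OR false = false
[3] NOT false = true
[root] true AND true AND true = true
Overall: true → granted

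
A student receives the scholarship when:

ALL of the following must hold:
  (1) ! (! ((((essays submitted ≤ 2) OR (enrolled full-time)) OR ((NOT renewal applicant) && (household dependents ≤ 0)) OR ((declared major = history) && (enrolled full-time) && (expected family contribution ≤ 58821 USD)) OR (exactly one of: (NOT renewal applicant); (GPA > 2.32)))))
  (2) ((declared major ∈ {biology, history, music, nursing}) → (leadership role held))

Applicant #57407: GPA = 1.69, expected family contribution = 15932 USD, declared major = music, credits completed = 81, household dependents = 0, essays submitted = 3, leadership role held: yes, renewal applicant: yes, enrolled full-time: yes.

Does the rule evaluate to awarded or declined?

Atomic conditions:
  essays submitted ≤ 2: 3 ≤ 2 is false
  enrolled full-time: yes → true
  NOT renewal applicant: yes → false
  household dependents ≤ 0: 0 ≤ 0 is true
  declared major = history: music == history is false
  expected family contribution ≤ 58821 USD: 15932 ≤ 58821 is true
  GPA > 2.32: 1.69 > 2.32 is false
  declared major ∈ {biology, history, music, nursing}: music is in the set → true
  leadership role held: yes → true
Combine:
[1.1.1.1] false OR true = true
[1.1.1.2] false AND true = false
[1.1.1.3] false AND true AND true = false
[1.1.1.4] exactly-one(false, false) = false
[1.1.1] true OR false OR false OR false = true
[1.1] NOT true = false
[1] NOT false = true
[2] true → true = true
[root] true AND true = true
Overall: true → awarded

Awarded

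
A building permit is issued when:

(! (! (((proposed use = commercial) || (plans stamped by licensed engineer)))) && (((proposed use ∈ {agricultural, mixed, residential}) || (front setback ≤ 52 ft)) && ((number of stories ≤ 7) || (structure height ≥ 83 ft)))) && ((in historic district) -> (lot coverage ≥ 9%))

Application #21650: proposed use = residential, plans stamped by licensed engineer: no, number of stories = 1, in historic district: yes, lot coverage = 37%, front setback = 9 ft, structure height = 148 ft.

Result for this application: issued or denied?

Atomic conditions:
  proposed use = commercial: residential == commercial is false
  plans stamped by licensed engineer: no → false
  proposed use ∈ {agricultural, mixed, residential}: residential is in the set → true
  front setback ≤ 52 ft: 9 ≤ 52 is true
  number of stories ≤ 7: 1 ≤ 7 is true
  structure height ≥ 83 ft: 148 ≥ 83 is true
  in historic district: yes → true
  lot coverage ≥ 9%: 37 ≥ 9 is true
Combine:
[1.1.1.1] false OR false = false
[1.1.1] NOT false = true
[1.1] NOT true = false
[1.2.1] true OR true = true
[1.2.2] true OR true = true
[1.2] true AND true = true
[1] false AND true = false
[2] true → true = true
[root] false AND true = false
Overall: false → denied

Denied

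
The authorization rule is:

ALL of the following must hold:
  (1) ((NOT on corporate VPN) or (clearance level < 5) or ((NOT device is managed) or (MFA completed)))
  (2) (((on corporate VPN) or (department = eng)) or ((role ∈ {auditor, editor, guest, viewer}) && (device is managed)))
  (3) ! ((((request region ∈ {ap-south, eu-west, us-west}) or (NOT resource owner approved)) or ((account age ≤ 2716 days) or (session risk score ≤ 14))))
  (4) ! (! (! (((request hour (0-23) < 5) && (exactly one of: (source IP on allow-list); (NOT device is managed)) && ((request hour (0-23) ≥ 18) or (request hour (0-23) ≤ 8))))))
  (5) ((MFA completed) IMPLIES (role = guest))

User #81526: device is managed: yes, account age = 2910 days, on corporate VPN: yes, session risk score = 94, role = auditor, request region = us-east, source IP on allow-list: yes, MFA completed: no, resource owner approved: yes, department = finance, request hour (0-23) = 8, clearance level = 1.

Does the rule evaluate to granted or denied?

Granted

Atomic conditions:
  NOT on corporate VPN: yes → false
  clearance level < 5: 1 < 5 is true
  NOT device is managed: yes → false
  MFA completed: no → false
  on corporate VPN: yes → true
  department = eng: finance == eng is false
  role ∈ {auditor, editor, guest, viewer}: auditor is in the set → true
  device is managed: yes → true
  request region ∈ {ap-south, eu-west, us-west}: us-east is not in the set → false
  NOT resource owner approved: yes → false
  account age ≤ 2716 days: 2910 ≤ 2716 is false
  session risk score ≤ 14: 94 ≤ 14 is false
  request hour (0-23) < 5: 8 < 5 is false
  source IP on allow-list: yes → true
  request hour (0-23) ≥ 18: 8 ≥ 18 is false
  request hour (0-23) ≤ 8: 8 ≤ 8 is true
  role = guest: auditor == guest is false
Combine:
[1.3] false OR false = false
[1] false OR true OR false = true
[2.1] true OR false = true
[2.2] true AND true = true
[2] true OR true = true
[3.1.1] false OR false = false
[3.1.2] false OR false = false
[3.1] false OR false = false
[3] NOT false = true
[4.1.1.1.2] exactly-one(true, false) = true
[4.1.1.1.3] false OR true = true
[4.1.1.1] false AND true AND true = false
[4.1.1] NOT false = true
[4.1] NOT true = false
[4] NOT false = true
[5] false → false (antecedent false ⇒ implication holds) = true
[root] true AND true AND true AND true AND true = true
Overall: true → granted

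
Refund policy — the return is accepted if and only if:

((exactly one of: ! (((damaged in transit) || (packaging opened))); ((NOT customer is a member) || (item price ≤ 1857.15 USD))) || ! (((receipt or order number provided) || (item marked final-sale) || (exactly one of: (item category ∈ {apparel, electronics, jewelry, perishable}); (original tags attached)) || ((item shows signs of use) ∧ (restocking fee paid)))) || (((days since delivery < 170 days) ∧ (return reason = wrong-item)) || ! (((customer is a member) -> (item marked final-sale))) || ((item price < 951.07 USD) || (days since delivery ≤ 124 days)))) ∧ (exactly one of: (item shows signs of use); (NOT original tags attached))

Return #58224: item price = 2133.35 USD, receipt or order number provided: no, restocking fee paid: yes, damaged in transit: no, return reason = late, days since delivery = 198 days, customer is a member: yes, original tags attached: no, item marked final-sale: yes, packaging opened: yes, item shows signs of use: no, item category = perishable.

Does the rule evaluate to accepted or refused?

Atomic conditions:
  damaged in transit: no → false
  packaging opened: yes → true
  NOT customer is a member: yes → false
  item price ≤ 1857.15 USD: 2133.35 ≤ 1857.15 is false
  receipt or order number provided: no → false
  item marked final-sale: yes → true
  item category ∈ {apparel, electronics, jewelry, perishable}: perishable is in the set → true
  original tags attached: no → false
  item shows signs of use: no → false
  restocking fee paid: yes → true
  days since delivery < 170 days: 198 < 170 is false
  return reason = wrong-item: late == wrong-item is false
  customer is a member: yes → true
  item price < 951.07 USD: 2133.35 < 951.07 is false
  days since delivery ≤ 124 days: 198 ≤ 124 is false
  NOT original tags attached: no → true
Combine:
[1.1.1.1] false OR true = true
[1.1.1] NOT true = false
[1.1.2] false OR false = false
[1.1] exactly-one(false, false) = false
[1.2.1.3] exactly-one(true, false) = true
[1.2.1.4] false AND true = false
[1.2.1] false OR true OR true OR false = true
[1.2] NOT true = false
[1.3.1] false AND false = false
[1.3.2.1] true → true = true
[1.3.2] NOT true = false
[1.3.3] false OR false = false
[1.3] false OR false OR false = false
[1] false OR false OR false = false
[2] exactly-one(false, true) = true
[root] false AND true = false
Overall: false → refused

Refused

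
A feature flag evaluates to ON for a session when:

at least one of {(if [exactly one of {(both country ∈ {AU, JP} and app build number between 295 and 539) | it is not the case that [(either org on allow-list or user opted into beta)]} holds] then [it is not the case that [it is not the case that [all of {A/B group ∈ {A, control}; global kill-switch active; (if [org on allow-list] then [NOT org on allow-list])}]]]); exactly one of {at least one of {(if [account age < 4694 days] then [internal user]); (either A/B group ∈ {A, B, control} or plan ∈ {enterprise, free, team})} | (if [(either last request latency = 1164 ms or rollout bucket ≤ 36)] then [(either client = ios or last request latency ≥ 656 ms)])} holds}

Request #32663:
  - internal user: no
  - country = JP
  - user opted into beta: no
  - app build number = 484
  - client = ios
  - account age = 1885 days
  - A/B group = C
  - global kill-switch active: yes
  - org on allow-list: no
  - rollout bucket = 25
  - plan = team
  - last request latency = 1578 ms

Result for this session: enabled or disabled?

Atomic conditions:
  country ∈ {AU, JP}: JP is in the set → true
  app build number between 295 and 539: 484 in [295, 539] is true
  org on allow-list: no → false
  user opted into beta: no → false
  A/B group ∈ {A, control}: C is not in the set → false
  global kill-switch active: yes → true
  NOT org on allow-list: no → true
  account age < 4694 days: 1885 < 4694 is true
  internal user: no → false
  A/B group ∈ {A, B, control}: C is not in the set → false
  plan ∈ {enterprise, free, team}: team is in the set → true
  last request latency = 1164 ms: 1578 == 1164 is false
  rollout bucket ≤ 36: 25 ≤ 36 is true
  client = ios: ios == ios is true
  last request latency ≥ 656 ms: 1578 ≥ 656 is true
Combine:
[1.1.1] true AND true = true
[1.1.2.1] false OR false = false
[1.1.2] NOT false = true
[1.1] exactly-one(true, true) = false
[1.2.1.1.3] false → true (antecedent false ⇒ implication holds) = true
[1.2.1.1] false AND true AND true = false
[1.2.1] NOT false = true
[1.2] NOT true = false
[1] false → false (antecedent false ⇒ implication holds) = true
[2.1.1] true → false = false
[2.1.2] false OR true = true
[2.1] false OR true = true
[2.2.1] false OR true = true
[2.2.2] true OR true = true
[2.2] true → true = true
[2] exactly-one(true, true) = false
[root] true OR false = true
Overall: true → enabled

Enabled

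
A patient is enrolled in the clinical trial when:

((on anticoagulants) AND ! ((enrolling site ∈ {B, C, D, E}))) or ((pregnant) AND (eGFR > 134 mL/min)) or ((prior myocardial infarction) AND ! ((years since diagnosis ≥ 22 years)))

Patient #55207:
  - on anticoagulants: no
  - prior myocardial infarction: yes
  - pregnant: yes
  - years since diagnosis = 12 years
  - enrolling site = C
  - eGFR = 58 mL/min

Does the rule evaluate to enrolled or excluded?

Atomic conditions:
  on anticoagulants: no → false
  enrolling site ∈ {B, C, D, E}: C is in the set → true
  pregnant: yes → true
  eGFR > 134 mL/min: 58 > 134 is false
  prior myocardial infarction: yes → true
  years since diagnosis ≥ 22 years: 12 ≥ 22 is false
Combine:
[1.2] NOT true = false
[1] false AND false = false
[2] true AND false = false
[3.2] NOT false = true
[3] true AND true = true
[root] false OR false OR true = true
Overall: true → enrolled

Enrolled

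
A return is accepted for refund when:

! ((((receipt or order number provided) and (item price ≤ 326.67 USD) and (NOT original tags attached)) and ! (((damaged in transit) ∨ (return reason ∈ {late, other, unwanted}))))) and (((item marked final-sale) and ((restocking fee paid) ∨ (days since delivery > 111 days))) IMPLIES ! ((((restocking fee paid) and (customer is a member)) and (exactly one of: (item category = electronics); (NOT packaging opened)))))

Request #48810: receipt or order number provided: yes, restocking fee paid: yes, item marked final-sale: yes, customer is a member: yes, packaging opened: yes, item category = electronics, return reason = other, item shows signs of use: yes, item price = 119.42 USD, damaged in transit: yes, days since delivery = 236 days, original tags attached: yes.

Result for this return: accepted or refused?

Refused

Atomic conditions:
  receipt or order number provided: yes → true
  item price ≤ 326.67 USD: 119.42 ≤ 326.67 is true
  NOT original tags attached: yes → false
  damaged in transit: yes → true
  return reason ∈ {late, other, unwanted}: other is in the set → true
  item marked final-sale: yes → true
  restocking fee paid: yes → true
  days since delivery > 111 days: 236 > 111 is true
  customer is a member: yes → true
  item category = electronics: electronics == electronics is true
  NOT packaging opened: yes → false
Combine:
[1.1.1] true AND true AND false = false
[1.1.2.1] true OR true = true
[1.1.2] NOT true = false
[1.1] false AND false = false
[1] NOT false = true
[2.1.2] true OR true = true
[2.1] true AND true = true
[2.2.1.1] true AND true = true
[2.2.1.2] exactly-one(true, false) = true
[2.2.1] true AND true = true
[2.2] NOT true = false
[2] true → false = false
[root] true AND false = false
Overall: false → refused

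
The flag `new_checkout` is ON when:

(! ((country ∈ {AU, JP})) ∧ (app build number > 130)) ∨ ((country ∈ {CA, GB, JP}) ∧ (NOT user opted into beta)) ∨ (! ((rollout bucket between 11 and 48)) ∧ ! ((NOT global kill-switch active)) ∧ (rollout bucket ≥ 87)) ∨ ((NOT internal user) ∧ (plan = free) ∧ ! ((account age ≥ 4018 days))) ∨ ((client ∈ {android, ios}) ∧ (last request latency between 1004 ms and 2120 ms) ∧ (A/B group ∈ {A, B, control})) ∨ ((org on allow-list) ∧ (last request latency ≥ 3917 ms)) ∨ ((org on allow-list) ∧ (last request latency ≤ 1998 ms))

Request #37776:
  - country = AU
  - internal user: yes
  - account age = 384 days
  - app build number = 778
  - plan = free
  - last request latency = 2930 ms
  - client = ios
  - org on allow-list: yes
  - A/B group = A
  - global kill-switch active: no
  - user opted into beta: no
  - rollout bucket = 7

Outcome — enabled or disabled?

Disabled

Atomic conditions:
  country ∈ {AU, JP}: AU is in the set → true
  app build number > 130: 778 > 130 is true
  country ∈ {CA, GB, JP}: AU is not in the set → false
  NOT user opted into beta: no → true
  rollout bucket between 11 and 48: 7 in [11, 48] is false
  NOT global kill-switch active: no → true
  rollout bucket ≥ 87: 7 ≥ 87 is false
  NOT internal user: yes → false
  plan = free: free == free is true
  account age ≥ 4018 days: 384 ≥ 4018 is false
  client ∈ {android, ios}: ios is in the set → true
  last request latency between 1004 ms and 2120 ms: 2930 in [1004, 2120] is false
  A/B group ∈ {A, B, control}: A is in the set → true
  org on allow-list: yes → true
  last request latency ≥ 3917 ms: 2930 ≥ 3917 is false
  last request latency ≤ 1998 ms: 2930 ≤ 1998 is false
Combine:
[1.1] NOT true = false
[1] false AND true = false
[2] false AND true = false
[3.1] NOT false = true
[3.2] NOT true = false
[3] true AND false AND false = false
[4.3] NOT false = true
[4] false AND true AND true = false
[5] true AND false AND true = false
[6] true AND false = false
[7] true AND false = false
[root] false OR false OR false OR false OR false OR false OR false = false
Overall: false → disabled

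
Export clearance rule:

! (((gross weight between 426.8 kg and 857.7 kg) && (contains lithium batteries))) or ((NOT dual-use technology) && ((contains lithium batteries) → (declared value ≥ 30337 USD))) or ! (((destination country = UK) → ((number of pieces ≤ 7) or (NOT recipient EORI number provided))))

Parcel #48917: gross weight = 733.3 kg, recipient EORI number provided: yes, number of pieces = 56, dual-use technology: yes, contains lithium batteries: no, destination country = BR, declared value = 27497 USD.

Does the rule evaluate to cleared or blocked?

Cleared

Atomic conditions:
  gross weight between 426.8 kg and 857.7 kg: 733.3 in [426.8, 857.7] is true
  contains lithium batteries: no → false
  NOT dual-use technology: yes → false
  declared value ≥ 30337 USD: 27497 ≥ 30337 is false
  destination country = UK: BR == UK is false
  number of pieces ≤ 7: 56 ≤ 7 is false
  NOT recipient EORI number provided: yes → false
Combine:
[1.1] true AND false = false
[1] NOT false = true
[2.2] false → false (antecedent false ⇒ implication holds) = true
[2] false AND true = false
[3.1.2] false OR false = false
[3.1] false → false (antecedent false ⇒ implication holds) = true
[3] NOT true = false
[root] true OR false OR false = true
Overall: true → cleared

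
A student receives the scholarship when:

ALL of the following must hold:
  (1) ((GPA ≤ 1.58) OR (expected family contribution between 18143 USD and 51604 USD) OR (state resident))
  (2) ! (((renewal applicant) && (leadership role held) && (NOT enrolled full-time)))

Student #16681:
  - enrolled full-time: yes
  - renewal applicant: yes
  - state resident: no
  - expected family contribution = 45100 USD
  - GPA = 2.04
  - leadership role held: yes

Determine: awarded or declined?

Awarded

Atomic conditions:
  GPA ≤ 1.58: 2.04 ≤ 1.58 is false
  expected family contribution between 18143 USD and 51604 USD: 45100 in [18143, 51604] is true
  state resident: no → false
  renewal applicant: yes → true
  leadership role held: yes → true
  NOT enrolled full-time: yes → false
Combine:
[1] false OR true OR false = true
[2.1] true AND true AND false = false
[2] NOT false = true
[root] true AND true = true
Overall: true → awarded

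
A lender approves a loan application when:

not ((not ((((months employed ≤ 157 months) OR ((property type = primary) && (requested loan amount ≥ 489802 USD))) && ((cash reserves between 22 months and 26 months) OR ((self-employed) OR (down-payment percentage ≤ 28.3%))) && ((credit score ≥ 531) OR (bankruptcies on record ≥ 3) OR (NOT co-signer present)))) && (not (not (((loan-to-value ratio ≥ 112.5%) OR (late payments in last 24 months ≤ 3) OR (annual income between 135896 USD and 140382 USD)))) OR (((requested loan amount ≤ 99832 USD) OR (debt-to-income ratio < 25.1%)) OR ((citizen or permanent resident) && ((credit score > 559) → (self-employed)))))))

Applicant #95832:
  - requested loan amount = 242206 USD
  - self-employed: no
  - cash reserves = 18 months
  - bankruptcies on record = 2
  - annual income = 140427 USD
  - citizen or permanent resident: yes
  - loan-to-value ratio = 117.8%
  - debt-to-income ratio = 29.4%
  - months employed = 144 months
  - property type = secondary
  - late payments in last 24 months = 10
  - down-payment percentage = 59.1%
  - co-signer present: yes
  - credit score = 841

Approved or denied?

Atomic conditions:
  months employed ≤ 157 months: 144 ≤ 157 is true
  property type = primary: secondary == primary is false
  requested loan amount ≥ 489802 USD: 242206 ≥ 489802 is false
  cash reserves between 22 months and 26 months: 18 in [22, 26] is false
  self-employed: no → false
  down-payment percentage ≤ 28.3%: 59.1 ≤ 28.3 is false
  credit score ≥ 531: 841 ≥ 531 is true
  bankruptcies on record ≥ 3: 2 ≥ 3 is false
  NOT co-signer present: yes → false
  loan-to-value ratio ≥ 112.5%: 117.8 ≥ 112.5 is true
  late payments in last 24 months ≤ 3: 10 ≤ 3 is false
  annual income between 135896 USD and 140382 USD: 140427 in [135896, 140382] is false
  requested loan amount ≤ 99832 USD: 242206 ≤ 99832 is false
  debt-to-income ratio < 25.1%: 29.4 < 25.1 is false
  citizen or permanent resident: yes → true
  credit score > 559: 841 > 559 is true
Combine:
[1.1.1.1.2] false AND false = false
[1.1.1.1] true OR false = true
[1.1.1.2.2] false OR false = false
[1.1.1.2] false OR false = false
[1.1.1.3] true OR false OR false = true
[1.1.1] true AND false AND true = false
[1.1] NOT false = true
[1.2.1.1.1] true OR false OR false = true
[1.2.1.1] NOT true = false
[1.2.1] NOT false = true
[1.2.2.1] false OR false = false
[1.2.2.2.2] true → false = false
[1.2.2.2] true AND false = false
[1.2.2] false OR false = false
[1.2] true OR false = true
[1] true AND true = true
[root] NOT true = false
Overall: false → denied

Denied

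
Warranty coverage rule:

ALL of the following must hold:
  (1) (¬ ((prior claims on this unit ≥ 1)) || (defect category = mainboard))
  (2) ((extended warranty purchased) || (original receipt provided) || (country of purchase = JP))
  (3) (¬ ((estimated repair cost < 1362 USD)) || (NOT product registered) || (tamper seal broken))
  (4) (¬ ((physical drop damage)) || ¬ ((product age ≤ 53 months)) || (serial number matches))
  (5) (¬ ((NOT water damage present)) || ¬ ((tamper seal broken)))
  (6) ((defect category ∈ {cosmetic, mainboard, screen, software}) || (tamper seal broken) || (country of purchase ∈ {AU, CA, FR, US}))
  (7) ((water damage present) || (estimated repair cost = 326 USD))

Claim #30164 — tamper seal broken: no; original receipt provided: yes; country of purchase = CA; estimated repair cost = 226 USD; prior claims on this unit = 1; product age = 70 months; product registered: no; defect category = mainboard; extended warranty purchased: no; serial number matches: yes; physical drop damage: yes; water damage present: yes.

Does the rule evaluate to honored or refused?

Honored

Atomic conditions:
  prior claims on this unit ≥ 1: 1 ≥ 1 is true
  defect category = mainboard: mainboard == mainboard is true
  extended warranty purchased: no → false
  original receipt provided: yes → true
  country of purchase = JP: CA == JP is false
  estimated repair cost < 1362 USD: 226 < 1362 is true
  NOT product registered: no → true
  tamper seal broken: no → false
  physical drop damage: yes → true
  product age ≤ 53 months: 70 ≤ 53 is false
  serial number matches: yes → true
  NOT water damage present: yes → false
  defect category ∈ {cosmetic, mainboard, screen, software}: mainboard is in the set → true
  country of purchase ∈ {AU, CA, FR, US}: CA is in the set → true
  water damage present: yes → true
  estimated repair cost = 326 USD: 226 == 326 is false
Combine:
[1.1] NOT true = false
[1] false OR true = true
[2] false OR true OR false = true
[3.1] NOT true = false
[3] false OR true OR false = true
[4.1] NOT true = false
[4.2] NOT false = true
[4] false OR true OR true = true
[5.1] NOT false = true
[5.2] NOT false = true
[5] true OR true = true
[6] true OR false OR true = true
[7] true OR false = true
[root] true AND true AND true AND true AND true AND true AND true = true
Overall: true → honored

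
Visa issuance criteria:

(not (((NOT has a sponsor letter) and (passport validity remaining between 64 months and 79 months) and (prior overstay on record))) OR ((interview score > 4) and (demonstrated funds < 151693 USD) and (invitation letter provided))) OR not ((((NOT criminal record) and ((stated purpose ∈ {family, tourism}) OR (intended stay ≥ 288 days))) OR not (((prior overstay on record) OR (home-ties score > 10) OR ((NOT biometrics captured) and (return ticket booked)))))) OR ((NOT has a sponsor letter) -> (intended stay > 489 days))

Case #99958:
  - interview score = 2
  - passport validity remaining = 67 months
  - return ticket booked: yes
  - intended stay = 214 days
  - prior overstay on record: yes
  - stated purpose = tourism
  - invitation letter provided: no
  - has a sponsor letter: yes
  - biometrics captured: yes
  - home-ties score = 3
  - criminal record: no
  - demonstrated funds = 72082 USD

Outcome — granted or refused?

Granted

Atomic conditions:
  NOT has a sponsor letter: yes → false
  passport validity remaining between 64 months and 79 months: 67 in [64, 79] is true
  prior overstay on record: yes → true
  interview score > 4: 2 > 4 is false
  demonstrated funds < 151693 USD: 72082 < 151693 is true
  invitation letter provided: no → false
  NOT criminal record: no → true
  stated purpose ∈ {family, tourism}: tourism is in the set → true
  intended stay ≥ 288 days: 214 ≥ 288 is false
  home-ties score > 10: 3 > 10 is false
  NOT biometrics captured: yes → false
  return ticket booked: yes → true
  intended stay > 489 days: 214 > 489 is false
Combine:
[1.1.1] false AND true AND true = false
[1.1] NOT false = true
[1.2] false AND true AND false = false
[1] true OR false = true
[2.1.1.2] true OR false = true
[2.1.1] true AND true = true
[2.1.2.1.3] false AND true = false
[2.1.2.1] true OR false OR false = true
[2.1.2] NOT true = false
[2.1] true OR false = true
[2] NOT true = false
[3] false → false (antecedent false ⇒ implication holds) = true
[root] true OR false OR true = true
Overall: true → granted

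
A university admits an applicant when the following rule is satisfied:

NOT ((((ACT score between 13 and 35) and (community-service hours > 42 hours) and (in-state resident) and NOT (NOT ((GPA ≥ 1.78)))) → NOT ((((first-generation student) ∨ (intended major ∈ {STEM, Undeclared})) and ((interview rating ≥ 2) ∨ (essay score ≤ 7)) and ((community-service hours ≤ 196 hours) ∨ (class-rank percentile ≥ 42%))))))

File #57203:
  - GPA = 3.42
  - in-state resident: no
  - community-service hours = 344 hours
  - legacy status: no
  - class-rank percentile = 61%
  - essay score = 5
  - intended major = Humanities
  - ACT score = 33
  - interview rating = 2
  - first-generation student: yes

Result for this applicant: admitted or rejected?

Atomic conditions:
  ACT score between 13 and 35: 33 in [13, 35] is true
  community-service hours > 42 hours: 344 > 42 is true
  in-state resident: no → false
  GPA ≥ 1.78: 3.42 ≥ 1.78 is true
  first-generation student: yes → true
  intended major ∈ {STEM, Undeclared}: Humanities is not in the set → false
  interview rating ≥ 2: 2 ≥ 2 is true
  essay score ≤ 7: 5 ≤ 7 is true
  community-service hours ≤ 196 hours: 344 ≤ 196 is false
  class-rank percentile ≥ 42%: 61 ≥ 42 is true
Combine:
[1.1.4.1] NOT true = false
[1.1.4] NOT false = true
[1.1] true AND true AND false AND true = false
[1.2.1.1] true OR false = true
[1.2.1.2] true OR true = true
[1.2.1.3] false OR true = true
[1.2.1] true AND true AND true = true
[1.2] NOT true = false
[1] false → false (antecedent false ⇒ implication holds) = true
[root] NOT true = false
Overall: false → rejected

Rejected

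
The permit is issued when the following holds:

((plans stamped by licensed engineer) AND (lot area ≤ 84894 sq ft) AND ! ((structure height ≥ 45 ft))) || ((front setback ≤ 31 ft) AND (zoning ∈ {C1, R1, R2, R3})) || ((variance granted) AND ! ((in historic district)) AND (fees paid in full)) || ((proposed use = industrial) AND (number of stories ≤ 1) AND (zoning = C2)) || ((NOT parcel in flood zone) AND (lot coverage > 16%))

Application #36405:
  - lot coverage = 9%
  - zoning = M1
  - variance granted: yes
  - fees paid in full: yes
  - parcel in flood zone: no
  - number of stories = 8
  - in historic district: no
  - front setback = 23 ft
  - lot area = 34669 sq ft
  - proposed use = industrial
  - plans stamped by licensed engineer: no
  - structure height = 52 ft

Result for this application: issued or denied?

Atomic conditions:
  plans stamped by licensed engineer: no → false
  lot area ≤ 84894 sq ft: 34669 ≤ 84894 is true
  structure height ≥ 45 ft: 52 ≥ 45 is true
  front setback ≤ 31 ft: 23 ≤ 31 is true
  zoning ∈ {C1, R1, R2, R3}: M1 is not in the set → false
  variance granted: yes → true
  in historic district: no → false
  fees paid in full: yes → true
  proposed use = industrial: industrial == industrial is true
  number of stories ≤ 1: 8 ≤ 1 is false
  zoning = C2: M1 == C2 is false
  NOT parcel in flood zone: no → true
  lot coverage > 16%: 9 > 16 is false
Combine:
[1.3] NOT true = false
[1] false AND true AND false = false
[2] true AND false = false
[3.2] NOT false = true
[3] true AND true AND true = true
[4] true AND false AND false = false
[5] true AND false = false
[root] false OR false OR true OR false OR false = true
Overall: true → issued

Issued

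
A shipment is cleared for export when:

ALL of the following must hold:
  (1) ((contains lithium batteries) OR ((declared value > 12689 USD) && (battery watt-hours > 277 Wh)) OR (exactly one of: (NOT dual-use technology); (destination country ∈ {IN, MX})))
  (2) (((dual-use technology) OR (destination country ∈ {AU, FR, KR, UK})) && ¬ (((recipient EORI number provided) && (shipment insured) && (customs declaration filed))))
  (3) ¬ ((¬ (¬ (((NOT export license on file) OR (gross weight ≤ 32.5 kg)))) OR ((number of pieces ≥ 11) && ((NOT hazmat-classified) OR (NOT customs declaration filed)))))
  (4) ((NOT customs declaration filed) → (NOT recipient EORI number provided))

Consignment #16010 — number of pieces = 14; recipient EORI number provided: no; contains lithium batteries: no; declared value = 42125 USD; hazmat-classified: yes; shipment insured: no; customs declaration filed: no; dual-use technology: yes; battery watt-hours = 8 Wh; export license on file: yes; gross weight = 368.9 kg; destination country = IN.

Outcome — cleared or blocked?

Atomic conditions:
  contains lithium batteries: no → false
  declared value > 12689 USD: 42125 > 12689 is true
  battery watt-hours > 277 Wh: 8 > 277 is false
  NOT dual-use technology: yes → false
  destination country ∈ {IN, MX}: IN is in the set → true
  dual-use technology: yes → true
  destination country ∈ {AU, FR, KR, UK}: IN is not in the set → false
  recipient EORI number provided: no → false
  shipment insured: no → false
  customs declaration filed: no → false
  NOT export license on file: yes → false
  gross weight ≤ 32.5 kg: 368.9 ≤ 32.5 is false
  number of pieces ≥ 11: 14 ≥ 11 is true
  NOT hazmat-classified: yes → false
  NOT customs declaration filed: no → true
  NOT recipient EORI number provided: no → true
Combine:
[1.2] true AND false = false
[1.3] exactly-one(false, true) = true
[1] false OR false OR true = true
[2.1] true OR false = true
[2.2.1] false AND false AND false = false
[2.2] NOT false = true
[2] true AND true = true
[3.1.1.1.1] false OR false = false
[3.1.1.1] NOT false = true
[3.1.1] NOT true = false
[3.1.2.2] false OR true = true
[3.1.2] true AND true = true
[3.1] false OR true = true
[3] NOT true = false
[4] true → true = true
[root] true AND true AND false AND true = false
Overall: false → blocked

Blocked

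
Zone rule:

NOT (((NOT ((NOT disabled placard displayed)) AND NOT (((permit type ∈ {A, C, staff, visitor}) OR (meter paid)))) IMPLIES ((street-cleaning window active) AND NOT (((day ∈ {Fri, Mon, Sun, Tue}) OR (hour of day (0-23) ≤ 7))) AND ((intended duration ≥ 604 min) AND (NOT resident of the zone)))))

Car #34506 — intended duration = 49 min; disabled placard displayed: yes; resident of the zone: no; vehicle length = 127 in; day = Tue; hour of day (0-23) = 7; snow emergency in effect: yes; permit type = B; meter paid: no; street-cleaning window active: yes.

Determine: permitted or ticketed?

Permitted

Atomic conditions:
  NOT disabled placard displayed: yes → false
  permit type ∈ {A, C, staff, visitor}: B is not in the set → false
  meter paid: no → false
  street-cleaning window active: yes → true
  day ∈ {Fri, Mon, Sun, Tue}: Tue is in the set → true
  hour of day (0-23) ≤ 7: 7 ≤ 7 is true
  intended duration ≥ 604 min: 49 ≥ 604 is false
  NOT resident of the zone: no → true
Combine:
[1.1.1] NOT false = true
[1.1.2.1] false OR false = false
[1.1.2] NOT false = true
[1.1] true AND true = true
[1.2.2.1] true OR true = true
[1.2.2] NOT true = false
[1.2.3] false AND true = false
[1.2] true AND false AND false = false
[1] true → false = false
[root] NOT false = true
Overall: true → permitted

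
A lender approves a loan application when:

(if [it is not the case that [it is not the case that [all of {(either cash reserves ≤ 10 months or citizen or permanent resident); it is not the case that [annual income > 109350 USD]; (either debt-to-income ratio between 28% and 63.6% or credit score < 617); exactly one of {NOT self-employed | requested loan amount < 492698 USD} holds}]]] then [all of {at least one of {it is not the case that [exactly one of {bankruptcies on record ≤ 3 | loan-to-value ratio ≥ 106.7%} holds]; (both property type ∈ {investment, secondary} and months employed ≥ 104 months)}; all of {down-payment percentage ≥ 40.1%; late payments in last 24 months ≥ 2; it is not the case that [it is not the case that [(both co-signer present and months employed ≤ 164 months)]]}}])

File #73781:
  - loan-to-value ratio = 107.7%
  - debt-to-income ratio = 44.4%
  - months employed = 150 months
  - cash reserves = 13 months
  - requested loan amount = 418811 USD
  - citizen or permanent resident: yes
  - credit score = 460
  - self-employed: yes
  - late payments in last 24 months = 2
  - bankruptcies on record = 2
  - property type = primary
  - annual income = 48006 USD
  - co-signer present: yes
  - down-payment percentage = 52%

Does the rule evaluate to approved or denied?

Approved

Atomic conditions:
  cash reserves ≤ 10 months: 13 ≤ 10 is false
  citizen or permanent resident: yes → true
  annual income > 109350 USD: 48006 > 109350 is false
  debt-to-income ratio between 28% and 63.6%: 44.4 in [28, 63.6] is true
  credit score < 617: 460 < 617 is true
  NOT self-employed: yes → false
  requested loan amount < 492698 USD: 418811 < 492698 is true
  bankruptcies on record ≤ 3: 2 ≤ 3 is true
  loan-to-value ratio ≥ 106.7%: 107.7 ≥ 106.7 is true
  property type ∈ {investment, secondary}: primary is not in the set → false
  months employed ≥ 104 months: 150 ≥ 104 is true
  down-payment percentage ≥ 40.1%: 52 ≥ 40.1 is true
  late payments in last 24 months ≥ 2: 2 ≥ 2 is true
  co-signer present: yes → true
  months employed ≤ 164 months: 150 ≤ 164 is true
Combine:
[1.1.1.1] false OR true = true
[1.1.1.2] NOT false = true
[1.1.1.3] true OR true = true
[1.1.1.4] exactly-one(false, true) = true
[1.1.1] true AND true AND true AND true = true
[1.1] NOT true = false
[1] NOT false = true
[2.1.1.1] exactly-one(true, true) = false
[2.1.1] NOT false = true
[2.1.2] false AND true = false
[2.1] true OR false = true
[2.2.3.1.1] true AND true = true
[2.2.3.1] NOT true = false
[2.2.3] NOT false = true
[2.2] true AND true AND true = true
[2] true AND true = true
[root] true → true = true
Overall: true → approved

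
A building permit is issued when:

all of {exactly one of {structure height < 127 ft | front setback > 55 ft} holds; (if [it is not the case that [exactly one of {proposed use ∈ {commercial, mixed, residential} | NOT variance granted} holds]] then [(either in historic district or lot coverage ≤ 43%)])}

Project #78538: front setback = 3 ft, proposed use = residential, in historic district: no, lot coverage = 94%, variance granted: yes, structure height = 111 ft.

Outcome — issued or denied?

Atomic conditions:
  structure height < 127 ft: 111 < 127 is true
  front setback > 55 ft: 3 > 55 is false
  proposed use ∈ {commercial, mixed, residential}: residential is in the set → true
  NOT variance granted: yes → false
  in historic district: no → false
  lot coverage ≤ 43%: 94 ≤ 43 is false
Combine:
[1] exactly-one(true, false) = true
[2.1.1] exactly-one(true, false) = true
[2.1] NOT true = false
[2.2] false OR false = false
[2] false → false (antecedent false ⇒ implication holds) = true
[root] true AND true = true
Overall: true → issued

Issued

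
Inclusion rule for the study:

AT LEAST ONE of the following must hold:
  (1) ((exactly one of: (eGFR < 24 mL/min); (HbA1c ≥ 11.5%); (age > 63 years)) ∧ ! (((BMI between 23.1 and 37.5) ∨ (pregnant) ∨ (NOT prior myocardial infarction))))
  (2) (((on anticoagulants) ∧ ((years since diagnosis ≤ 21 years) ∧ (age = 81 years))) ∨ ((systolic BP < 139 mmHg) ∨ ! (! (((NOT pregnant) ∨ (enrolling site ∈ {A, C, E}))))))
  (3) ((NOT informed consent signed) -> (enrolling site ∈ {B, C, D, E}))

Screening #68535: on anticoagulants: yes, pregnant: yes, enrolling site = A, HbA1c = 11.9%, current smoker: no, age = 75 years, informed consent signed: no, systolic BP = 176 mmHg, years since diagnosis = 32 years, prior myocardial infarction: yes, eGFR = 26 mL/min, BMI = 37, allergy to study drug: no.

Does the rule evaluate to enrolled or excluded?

Enrolled

Atomic conditions:
  eGFR < 24 mL/min: 26 < 24 is false
  HbA1c ≥ 11.5%: 11.9 ≥ 11.5 is true
  age > 63 years: 75 > 63 is true
  BMI between 23.1 and 37.5: 37 in [23.1, 37.5] is true
  pregnant: yes → true
  NOT prior myocardial infarction: yes → false
  on anticoagulants: yes → true
  years since diagnosis ≤ 21 years: 32 ≤ 21 is false
  age = 81 years: 75 == 81 is false
  systolic BP < 139 mmHg: 176 < 139 is false
  NOT pregnant: yes → false
  enrolling site ∈ {A, C, E}: A is in the set → true
  NOT informed consent signed: no → true
  enrolling site ∈ {B, C, D, E}: A is not in the set → false
Combine:
[1.1] exactly-one(false, true, true) = false
[1.2.1] true OR true OR false = true
[1.2] NOT true = false
[1] false AND false = false
[2.1.2] false AND false = false
[2.1] true AND false = false
[2.2.2.1.1] false OR true = true
[2.2.2.1] NOT true = false
[2.2.2] NOT false = true
[2.2] false OR true = true
[2] false OR true = true
[3] true → false = false
[root] false OR true OR false = true
Overall: true → enrolled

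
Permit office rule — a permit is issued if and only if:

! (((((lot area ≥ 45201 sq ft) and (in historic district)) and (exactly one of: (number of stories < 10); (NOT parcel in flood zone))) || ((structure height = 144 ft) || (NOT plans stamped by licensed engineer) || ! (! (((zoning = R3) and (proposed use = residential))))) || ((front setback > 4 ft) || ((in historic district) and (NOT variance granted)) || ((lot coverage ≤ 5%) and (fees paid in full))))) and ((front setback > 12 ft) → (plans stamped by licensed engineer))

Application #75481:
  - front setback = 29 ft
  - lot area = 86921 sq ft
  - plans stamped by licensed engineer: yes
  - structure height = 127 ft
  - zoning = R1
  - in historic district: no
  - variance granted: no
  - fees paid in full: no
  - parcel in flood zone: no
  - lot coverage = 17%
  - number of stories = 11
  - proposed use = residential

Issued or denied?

Atomic conditions:
  lot area ≥ 45201 sq ft: 86921 ≥ 45201 is true
  in historic district: no → false
  number of stories < 10: 11 < 10 is false
  NOT parcel in flood zone: no → true
  structure height = 144 ft: 127 == 144 is false
  NOT plans stamped by licensed engineer: yes → false
  zoning = R3: R1 == R3 is false
  proposed use = residential: residential == residential is true
  front setback > 4 ft: 29 > 4 is true
  NOT variance granted: no → true
  lot coverage ≤ 5%: 17 ≤ 5 is false
  fees paid in full: no → false
  front setback > 12 ft: 29 > 12 is true
  plans stamped by licensed engineer: yes → true
Combine:
[1.1.1.1] true AND false = false
[1.1.1.2] exactly-one(false, true) = true
[1.1.1] false AND true = false
[1.1.2.3.1.1] false AND true = false
[1.1.2.3.1] NOT false = true
[1.1.2.3] NOT true = false
[1.1.2] false OR false OR false = false
[1.1.3.2] false AND true = false
[1.1.3.3] false AND false = false
[1.1.3] true OR false OR false = true
[1.1] false OR false OR true = true
[1] NOT true = false
[2] true → true = true
[root] false AND true = false
Overall: false → denied

Denied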